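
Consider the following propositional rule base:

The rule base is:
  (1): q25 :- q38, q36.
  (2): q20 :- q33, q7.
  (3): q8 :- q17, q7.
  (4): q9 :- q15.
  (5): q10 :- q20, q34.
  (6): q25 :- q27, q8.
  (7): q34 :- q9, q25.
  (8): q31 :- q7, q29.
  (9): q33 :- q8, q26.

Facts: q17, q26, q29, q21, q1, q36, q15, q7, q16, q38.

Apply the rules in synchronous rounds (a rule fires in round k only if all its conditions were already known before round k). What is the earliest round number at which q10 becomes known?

Round 1: (1) [q25 :- q38, q36.]; (3) [q8 :- q17, q7.]; (4) [q9 :- q15.]; (8) [q31 :- q7, q29.]. Adds q25, q8, q9, q31.
Round 2: (7) [q34 :- q9, q25.]; (9) [q33 :- q8, q26.]. Adds q34, q33.
Round 3: (2) [q20 :- q33, q7.]. Adds q20.
Round 4: (5) [q10 :- q20, q34.]. Adds q10.
q10 first appears in round 4.

4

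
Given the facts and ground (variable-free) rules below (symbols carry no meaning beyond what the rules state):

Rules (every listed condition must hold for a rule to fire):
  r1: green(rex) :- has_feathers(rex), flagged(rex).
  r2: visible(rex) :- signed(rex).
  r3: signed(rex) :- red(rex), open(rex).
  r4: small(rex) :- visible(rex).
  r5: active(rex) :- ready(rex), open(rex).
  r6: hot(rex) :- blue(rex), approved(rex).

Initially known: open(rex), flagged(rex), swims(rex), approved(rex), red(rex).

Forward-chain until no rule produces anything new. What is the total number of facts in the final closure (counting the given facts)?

Round 1: r3 [signed(rex) :- red(rex), open(rex).]. New: signed(rex).
Round 2: r2 [visible(rex) :- signed(rex).]. New: visible(rex).
Round 3: r4 [small(rex) :- visible(rex).]. New: small(rex).
Closure: {approved(rex), flagged(rex), open(rex), red(rex), signed(rex), small(rex), swims(rex), visible(rex)} — 8 facts.

8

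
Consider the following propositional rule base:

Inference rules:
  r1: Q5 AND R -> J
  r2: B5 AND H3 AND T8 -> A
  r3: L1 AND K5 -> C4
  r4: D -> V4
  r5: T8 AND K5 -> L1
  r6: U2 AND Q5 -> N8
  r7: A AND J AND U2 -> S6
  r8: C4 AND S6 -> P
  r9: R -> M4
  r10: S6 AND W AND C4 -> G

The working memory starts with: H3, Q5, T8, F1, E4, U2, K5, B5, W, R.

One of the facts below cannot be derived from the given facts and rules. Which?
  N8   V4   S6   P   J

V4

Round 1: r1 [Q5 AND R -> J]; r2 [B5 AND H3 AND T8 -> A]; r5 [T8 AND K5 -> L1]; r6 [U2 AND Q5 -> N8]; r9 [R -> M4]. Adds J, A, L1, N8, M4.
Round 2: r3 [L1 AND K5 -> C4]; r7 [A AND J AND U2 -> S6]. Adds C4, S6.
Round 3: r8 [C4 AND S6 -> P]; r10 [S6 AND W AND C4 -> G]. Adds P, G.
Derived: J (round 1), S6 (round 2), P (round 3), N8 (round 1). V4 never appears in any round.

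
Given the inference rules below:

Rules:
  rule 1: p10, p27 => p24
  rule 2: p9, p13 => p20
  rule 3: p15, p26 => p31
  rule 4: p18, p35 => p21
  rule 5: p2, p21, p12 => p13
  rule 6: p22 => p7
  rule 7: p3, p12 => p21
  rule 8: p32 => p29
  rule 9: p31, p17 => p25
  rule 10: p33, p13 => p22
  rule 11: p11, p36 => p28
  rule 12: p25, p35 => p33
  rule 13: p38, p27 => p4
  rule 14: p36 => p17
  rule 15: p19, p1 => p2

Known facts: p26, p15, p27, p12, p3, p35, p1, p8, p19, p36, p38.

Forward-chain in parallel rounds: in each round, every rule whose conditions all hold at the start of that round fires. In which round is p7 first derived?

Round 1 — rule 3, rule 7, rule 13, rule 14, rule 15, derive p31, p21, p4, p17, p2.
Round 2 — rule 5, rule 9, derive p13, p25.
Round 3 — rule 12, derive p33.
Round 4 — rule 10, derive p22.
Round 5 — rule 6, derive p7.
p7 first appears in round 5.

5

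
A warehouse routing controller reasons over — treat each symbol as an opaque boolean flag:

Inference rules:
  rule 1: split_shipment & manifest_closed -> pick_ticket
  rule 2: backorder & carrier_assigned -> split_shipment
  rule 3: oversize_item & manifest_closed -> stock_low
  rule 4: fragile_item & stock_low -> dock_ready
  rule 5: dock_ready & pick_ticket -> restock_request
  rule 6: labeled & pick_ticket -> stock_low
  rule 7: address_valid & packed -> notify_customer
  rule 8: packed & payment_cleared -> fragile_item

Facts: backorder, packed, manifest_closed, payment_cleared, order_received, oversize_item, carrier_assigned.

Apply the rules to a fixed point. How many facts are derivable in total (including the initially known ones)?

13

Round 1: rule 2 [backorder & carrier_assigned -> split_shipment]; rule 3 [oversize_item & manifest_closed -> stock_low]; rule 8 [packed & payment_cleared -> fragile_item]. Adds split_shipment, stock_low, fragile_item.
Round 2: rule 1 [split_shipment & manifest_closed -> pick_ticket]; rule 4 [fragile_item & stock_low -> dock_ready]. Adds pick_ticket, dock_ready.
Round 3: rule 5 [dock_ready & pick_ticket -> restock_request]. Adds restock_request.
Closure: {backorder, carrier_assigned, dock_ready, fragile_item, manifest_closed, order_received, oversize_item, packed, payment_cleared, pick_ticket, restock_request, split_shipment, stock_low} — 13 facts.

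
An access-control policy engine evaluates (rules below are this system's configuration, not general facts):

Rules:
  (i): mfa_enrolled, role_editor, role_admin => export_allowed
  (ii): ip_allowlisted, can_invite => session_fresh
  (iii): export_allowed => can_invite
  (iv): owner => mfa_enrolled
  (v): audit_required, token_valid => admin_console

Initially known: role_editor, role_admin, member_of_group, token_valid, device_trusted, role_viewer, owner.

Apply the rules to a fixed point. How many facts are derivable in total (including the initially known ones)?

10

[1] (iv) [owner => mfa_enrolled]. ⇒ new: mfa_enrolled.
[2] (i) [mfa_enrolled, role_editor, role_admin => export_allowed]. ⇒ new: export_allowed.
[3] (iii) [export_allowed => can_invite]. ⇒ new: can_invite.
Closure: {can_invite, device_trusted, export_allowed, member_of_group, mfa_enrolled, owner, role_admin, role_editor, role_viewer, token_valid} — 10 facts.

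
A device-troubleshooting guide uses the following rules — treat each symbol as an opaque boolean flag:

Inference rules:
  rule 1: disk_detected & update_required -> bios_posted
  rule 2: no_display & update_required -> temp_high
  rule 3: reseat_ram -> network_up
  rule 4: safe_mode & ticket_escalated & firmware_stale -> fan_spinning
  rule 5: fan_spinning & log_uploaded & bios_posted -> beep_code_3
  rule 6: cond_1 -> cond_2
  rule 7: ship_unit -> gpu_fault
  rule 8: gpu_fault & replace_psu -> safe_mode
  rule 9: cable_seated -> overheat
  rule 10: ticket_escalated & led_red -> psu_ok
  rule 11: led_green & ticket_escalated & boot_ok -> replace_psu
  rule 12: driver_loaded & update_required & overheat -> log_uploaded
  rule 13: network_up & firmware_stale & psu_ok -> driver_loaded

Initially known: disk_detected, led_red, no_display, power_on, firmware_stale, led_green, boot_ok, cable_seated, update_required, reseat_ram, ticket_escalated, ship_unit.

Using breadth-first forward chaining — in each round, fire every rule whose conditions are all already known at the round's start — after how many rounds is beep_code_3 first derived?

4

Round 1 fires rule 1, rule 2, rule 3, rule 7, rule 9, rule 10, rule 11, giving bios_posted, temp_high, network_up, gpu_fault, overheat, psu_ok, replace_psu.
Round 2 fires rule 8, rule 13, giving safe_mode, driver_loaded.
Round 3 fires rule 4, rule 12, giving fan_spinning, log_uploaded.
Round 4 fires rule 5, giving beep_code_3.
beep_code_3 first appears in round 4.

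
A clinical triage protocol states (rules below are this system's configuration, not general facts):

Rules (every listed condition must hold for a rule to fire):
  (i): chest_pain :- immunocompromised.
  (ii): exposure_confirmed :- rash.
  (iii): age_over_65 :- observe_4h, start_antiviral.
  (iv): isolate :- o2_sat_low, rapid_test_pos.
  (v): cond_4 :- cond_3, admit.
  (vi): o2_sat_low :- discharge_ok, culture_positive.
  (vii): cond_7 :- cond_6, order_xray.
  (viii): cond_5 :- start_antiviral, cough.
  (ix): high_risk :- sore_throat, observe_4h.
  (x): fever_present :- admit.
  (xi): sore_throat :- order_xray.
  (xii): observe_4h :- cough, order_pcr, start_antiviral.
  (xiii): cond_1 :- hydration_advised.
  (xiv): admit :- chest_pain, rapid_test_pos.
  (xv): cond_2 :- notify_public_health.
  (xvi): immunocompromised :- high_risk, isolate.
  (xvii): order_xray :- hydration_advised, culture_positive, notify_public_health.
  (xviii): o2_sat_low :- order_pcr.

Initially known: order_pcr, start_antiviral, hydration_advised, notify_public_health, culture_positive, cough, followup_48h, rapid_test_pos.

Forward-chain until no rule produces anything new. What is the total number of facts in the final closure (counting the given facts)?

Round 1 fires (viii), (xii), (xiii), (xv), (xvii), (xviii), giving cond_5, observe_4h, cond_1, cond_2, order_xray, o2_sat_low.
Round 2 fires (iii), (iv), (xi), giving age_over_65, isolate, sore_throat.
Round 3 fires (ix), giving high_risk.
Round 4 fires (xvi), giving immunocompromised.
Round 5 fires (i), giving chest_pain.
Round 6 fires (xiv), giving admit.
Round 7 fires (x), giving fever_present.
Closure: {admit, age_over_65, chest_pain, cond_1, cond_2, cond_5, cough, culture_positive, fever_present, followup_48h, high_risk, hydration_advised, immunocompromised, isolate, notify_public_health, o2_sat_low, observe_4h, order_pcr, order_xray, rapid_test_pos, sore_throat, start_antiviral} — 22 facts.

22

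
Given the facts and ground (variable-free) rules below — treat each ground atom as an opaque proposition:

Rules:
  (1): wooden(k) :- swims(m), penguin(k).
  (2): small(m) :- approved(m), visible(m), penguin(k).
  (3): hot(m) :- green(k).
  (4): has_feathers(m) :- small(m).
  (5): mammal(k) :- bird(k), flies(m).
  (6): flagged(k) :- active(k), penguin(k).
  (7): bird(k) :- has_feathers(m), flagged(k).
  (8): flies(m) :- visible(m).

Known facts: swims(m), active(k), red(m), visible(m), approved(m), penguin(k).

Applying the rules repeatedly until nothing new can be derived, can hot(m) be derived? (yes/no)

no

[1] (1) [wooden(k) :- swims(m), penguin(k).]; (2) [small(m) :- approved(m), visible(m), penguin(k).]; (6) [flagged(k) :- active(k), penguin(k).]; (8) [flies(m) :- visible(m).]. ⇒ new: wooden(k), small(m), flagged(k), flies(m).
[2] (4) [has_feathers(m) :- small(m).]. ⇒ new: has_feathers(m).
[3] (7) [bird(k) :- has_feathers(m), flagged(k).]. ⇒ new: bird(k).
[4] (5) [mammal(k) :- bird(k), flies(m).]. ⇒ new: mammal(k).
Fixed point reached. hot(m) is concluded only by (3); (3) needs green(k) (never derived).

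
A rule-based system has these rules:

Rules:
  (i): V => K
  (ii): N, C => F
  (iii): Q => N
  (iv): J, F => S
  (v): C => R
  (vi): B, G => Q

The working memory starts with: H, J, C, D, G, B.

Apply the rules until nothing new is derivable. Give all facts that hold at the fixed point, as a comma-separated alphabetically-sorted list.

Round 1: (v) [C => R]; (vi) [B, G => Q]. New: R, Q.
Round 2: (iii) [Q => N]. New: N.
Round 3: (ii) [N, C => F]. New: F.
Round 4: (iv) [J, F => S]. New: S.

B, C, D, F, G, H, J, N, Q, R, S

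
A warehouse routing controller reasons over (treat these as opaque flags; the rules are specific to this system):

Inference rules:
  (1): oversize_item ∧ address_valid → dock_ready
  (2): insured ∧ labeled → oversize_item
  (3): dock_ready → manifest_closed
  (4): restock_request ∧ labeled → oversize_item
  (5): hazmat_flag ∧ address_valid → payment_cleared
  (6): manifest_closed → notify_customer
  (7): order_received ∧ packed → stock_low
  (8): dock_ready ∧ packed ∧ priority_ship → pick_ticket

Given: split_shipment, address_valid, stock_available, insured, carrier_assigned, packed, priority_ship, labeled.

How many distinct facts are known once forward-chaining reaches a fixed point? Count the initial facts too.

Round 1: (2) [insured ∧ labeled → oversize_item]. New: oversize_item.
Round 2: (1) [oversize_item ∧ address_valid → dock_ready]. New: dock_ready.
Round 3: (3) [dock_ready → manifest_closed]; (8) [dock_ready ∧ packed ∧ priority_ship → pick_ticket]. New: manifest_closed, pick_ticket.
Round 4: (6) [manifest_closed → notify_customer]. New: notify_customer.
Closure: {address_valid, carrier_assigned, dock_ready, insured, labeled, manifest_closed, notify_customer, oversize_item, packed, pick_ticket, priority_ship, split_shipment, stock_available} — 13 facts.

13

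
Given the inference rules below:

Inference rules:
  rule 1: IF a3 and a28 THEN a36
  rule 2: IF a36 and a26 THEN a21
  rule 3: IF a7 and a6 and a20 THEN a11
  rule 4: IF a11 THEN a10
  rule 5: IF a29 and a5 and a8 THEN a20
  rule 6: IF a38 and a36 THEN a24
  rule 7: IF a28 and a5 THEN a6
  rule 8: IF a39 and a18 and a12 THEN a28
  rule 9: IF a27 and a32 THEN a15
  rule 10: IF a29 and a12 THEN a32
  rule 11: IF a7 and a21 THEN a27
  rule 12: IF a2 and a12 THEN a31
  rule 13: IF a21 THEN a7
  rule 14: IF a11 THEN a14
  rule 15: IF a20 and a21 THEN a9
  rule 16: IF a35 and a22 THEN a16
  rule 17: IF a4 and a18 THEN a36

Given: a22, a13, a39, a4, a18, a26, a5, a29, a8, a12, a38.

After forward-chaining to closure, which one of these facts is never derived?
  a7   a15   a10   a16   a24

a16

Round 1 — rule 5, rule 8, rule 10, rule 17, derive a20, a28, a32, a36.
Round 2 — rule 2, rule 6, rule 7, derive a21, a24, a6.
Round 3 — rule 13, rule 15, derive a7, a9.
Round 4 — rule 3, rule 11, derive a11, a27.
Round 5 — rule 4, rule 9, rule 14, derive a10, a15, a14.
Derived: a7 (round 3), a24 (round 2), a10 (round 5), a15 (round 5). a16 never appears in any round.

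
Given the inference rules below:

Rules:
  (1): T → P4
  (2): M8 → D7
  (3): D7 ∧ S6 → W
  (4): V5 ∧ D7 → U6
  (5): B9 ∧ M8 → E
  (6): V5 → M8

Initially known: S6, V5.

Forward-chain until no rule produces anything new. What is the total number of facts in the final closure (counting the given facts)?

6

Round 1 fires (6), giving M8.
Round 2 fires (2), giving D7.
Round 3 fires (3), (4), giving W, U6.
Closure: {D7, M8, S6, U6, V5, W} — 6 facts.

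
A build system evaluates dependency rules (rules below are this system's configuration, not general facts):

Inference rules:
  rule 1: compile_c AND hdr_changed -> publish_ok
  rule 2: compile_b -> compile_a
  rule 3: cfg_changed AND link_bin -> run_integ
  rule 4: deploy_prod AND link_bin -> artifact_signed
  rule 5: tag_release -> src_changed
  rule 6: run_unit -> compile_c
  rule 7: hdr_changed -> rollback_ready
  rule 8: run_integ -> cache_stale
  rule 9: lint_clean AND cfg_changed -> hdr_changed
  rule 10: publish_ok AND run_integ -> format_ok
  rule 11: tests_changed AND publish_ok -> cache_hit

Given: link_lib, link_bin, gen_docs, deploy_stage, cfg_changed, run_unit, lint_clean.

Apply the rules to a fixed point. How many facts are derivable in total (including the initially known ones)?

Round 1: rule 3 [cfg_changed AND link_bin -> run_integ]; rule 6 [run_unit -> compile_c]; rule 9 [lint_clean AND cfg_changed -> hdr_changed]. New: run_integ, compile_c, hdr_changed.
Round 2: rule 1 [compile_c AND hdr_changed -> publish_ok]; rule 7 [hdr_changed -> rollback_ready]; rule 8 [run_integ -> cache_stale]. New: publish_ok, rollback_ready, cache_stale.
Round 3: rule 10 [publish_ok AND run_integ -> format_ok]. New: format_ok.
Closure: {cache_stale, cfg_changed, compile_c, deploy_stage, format_ok, gen_docs, hdr_changed, link_bin, link_lib, lint_clean, publish_ok, rollback_ready, run_integ, run_unit} — 14 facts.

14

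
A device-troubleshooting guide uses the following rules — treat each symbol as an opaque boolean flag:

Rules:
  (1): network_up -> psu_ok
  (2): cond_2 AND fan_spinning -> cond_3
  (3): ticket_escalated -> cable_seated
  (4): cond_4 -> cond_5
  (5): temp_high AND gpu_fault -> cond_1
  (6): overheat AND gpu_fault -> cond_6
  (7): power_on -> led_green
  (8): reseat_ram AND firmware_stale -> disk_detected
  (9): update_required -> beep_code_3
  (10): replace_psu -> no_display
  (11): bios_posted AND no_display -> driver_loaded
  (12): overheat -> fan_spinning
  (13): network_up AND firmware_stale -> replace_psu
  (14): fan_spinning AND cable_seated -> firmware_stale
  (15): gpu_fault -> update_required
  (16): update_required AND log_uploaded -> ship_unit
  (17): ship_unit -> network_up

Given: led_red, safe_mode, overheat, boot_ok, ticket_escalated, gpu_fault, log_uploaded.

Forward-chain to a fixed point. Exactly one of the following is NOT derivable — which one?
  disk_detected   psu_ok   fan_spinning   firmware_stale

disk_detected

Round 1 fires (3), (6), (12), (15), giving cable_seated, cond_6, fan_spinning, update_required.
Round 2 fires (9), (14), (16), giving beep_code_3, firmware_stale, ship_unit.
Round 3 fires (17), giving network_up.
Round 4 fires (1), (13), giving psu_ok, replace_psu.
Round 5 fires (10), giving no_display.
Derived: psu_ok (round 4), firmware_stale (round 2), fan_spinning (round 1). disk_detected never appears in any round.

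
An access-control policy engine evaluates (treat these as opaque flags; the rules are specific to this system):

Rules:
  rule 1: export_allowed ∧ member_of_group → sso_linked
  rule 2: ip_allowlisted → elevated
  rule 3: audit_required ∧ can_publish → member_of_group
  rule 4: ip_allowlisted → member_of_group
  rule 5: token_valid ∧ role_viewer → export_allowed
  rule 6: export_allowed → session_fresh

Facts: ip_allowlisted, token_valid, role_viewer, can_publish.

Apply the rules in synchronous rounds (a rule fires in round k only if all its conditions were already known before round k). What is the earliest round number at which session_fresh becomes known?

2

Round 1 fires rule 2, rule 4, rule 5, giving elevated, member_of_group, export_allowed.
Round 2 fires rule 1, rule 6, giving sso_linked, session_fresh.
session_fresh first appears in round 2.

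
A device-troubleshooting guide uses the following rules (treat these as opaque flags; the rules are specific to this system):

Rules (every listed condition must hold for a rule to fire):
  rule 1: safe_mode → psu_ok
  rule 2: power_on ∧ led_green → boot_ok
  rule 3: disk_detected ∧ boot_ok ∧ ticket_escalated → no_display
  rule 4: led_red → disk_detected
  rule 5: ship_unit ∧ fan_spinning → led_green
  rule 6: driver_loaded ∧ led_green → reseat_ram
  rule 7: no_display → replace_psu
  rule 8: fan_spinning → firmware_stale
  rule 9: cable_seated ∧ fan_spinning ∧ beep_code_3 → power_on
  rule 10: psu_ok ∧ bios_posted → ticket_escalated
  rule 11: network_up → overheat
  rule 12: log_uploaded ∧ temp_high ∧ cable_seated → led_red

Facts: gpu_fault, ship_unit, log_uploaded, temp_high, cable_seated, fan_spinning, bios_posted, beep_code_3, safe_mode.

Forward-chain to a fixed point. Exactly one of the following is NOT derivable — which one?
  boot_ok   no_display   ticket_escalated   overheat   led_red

overheat

Round 1: rule 1 [safe_mode → psu_ok]; rule 5 [ship_unit ∧ fan_spinning → led_green]; rule 8 [fan_spinning → firmware_stale]; rule 9 [cable_seated ∧ fan_spinning ∧ beep_code_3 → power_on]; rule 12 [log_uploaded ∧ temp_high ∧ cable_seated → led_red]. New: psu_ok, led_green, firmware_stale, power_on, led_red.
Round 2: rule 2 [power_on ∧ led_green → boot_ok]; rule 4 [led_red → disk_detected]; rule 10 [psu_ok ∧ bios_posted → ticket_escalated]. New: boot_ok, disk_detected, ticket_escalated.
Round 3: rule 3 [disk_detected ∧ boot_ok ∧ ticket_escalated → no_display]. New: no_display.
Round 4: rule 7 [no_display → replace_psu]. New: replace_psu.
Derived: boot_ok (round 2), ticket_escalated (round 2), led_red (round 1), no_display (round 3). overheat never appears in any round.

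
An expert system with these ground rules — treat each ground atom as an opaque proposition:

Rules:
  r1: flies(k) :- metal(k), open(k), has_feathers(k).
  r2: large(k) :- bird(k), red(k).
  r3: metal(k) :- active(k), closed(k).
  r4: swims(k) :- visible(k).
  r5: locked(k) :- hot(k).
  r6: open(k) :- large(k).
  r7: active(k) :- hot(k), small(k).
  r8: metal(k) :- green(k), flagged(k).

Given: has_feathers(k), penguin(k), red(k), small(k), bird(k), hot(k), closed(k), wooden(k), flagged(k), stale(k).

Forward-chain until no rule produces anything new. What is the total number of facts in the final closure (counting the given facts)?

Round 1 fires r2, r5, r7, giving large(k), locked(k), active(k).
Round 2 fires r3, r6, giving metal(k), open(k).
Round 3 fires r1, giving flies(k).
Closure: {active(k), bird(k), closed(k), flagged(k), flies(k), has_feathers(k), hot(k), large(k), locked(k), metal(k), open(k), penguin(k), red(k), small(k), stale(k), wooden(k)} — 16 facts.

16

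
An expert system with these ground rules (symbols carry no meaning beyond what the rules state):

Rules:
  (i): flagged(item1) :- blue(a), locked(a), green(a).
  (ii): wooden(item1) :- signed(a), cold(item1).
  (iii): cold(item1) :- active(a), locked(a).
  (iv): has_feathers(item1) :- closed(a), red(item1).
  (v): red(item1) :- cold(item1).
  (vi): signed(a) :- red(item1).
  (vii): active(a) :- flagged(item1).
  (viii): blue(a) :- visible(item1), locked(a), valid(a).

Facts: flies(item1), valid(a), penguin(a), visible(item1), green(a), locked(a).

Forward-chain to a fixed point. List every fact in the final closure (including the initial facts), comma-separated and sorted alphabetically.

active(a), blue(a), cold(item1), flagged(item1), flies(item1), green(a), locked(a), penguin(a), red(item1), signed(a), valid(a), visible(item1), wooden(item1)

Round 1 fires (viii), giving blue(a).
Round 2 fires (i), giving flagged(item1).
Round 3 fires (vii), giving active(a).
Round 4 fires (iii), giving cold(item1).
Round 5 fires (v), giving red(item1).
Round 6 fires (vi), giving signed(a).
Round 7 fires (ii), giving wooden(item1).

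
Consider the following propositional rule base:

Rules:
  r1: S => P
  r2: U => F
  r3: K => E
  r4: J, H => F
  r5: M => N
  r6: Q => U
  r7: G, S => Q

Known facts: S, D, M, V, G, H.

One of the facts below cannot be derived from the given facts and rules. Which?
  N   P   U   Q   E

Round 1: r1 [S => P]; r5 [M => N]; r7 [G, S => Q]. New: P, N, Q.
Round 2: r6 [Q => U]. New: U.
Round 3: r2 [U => F]. New: F.
Derived: P (round 1), U (round 2), Q (round 1), N (round 1). E never appears in any round.

E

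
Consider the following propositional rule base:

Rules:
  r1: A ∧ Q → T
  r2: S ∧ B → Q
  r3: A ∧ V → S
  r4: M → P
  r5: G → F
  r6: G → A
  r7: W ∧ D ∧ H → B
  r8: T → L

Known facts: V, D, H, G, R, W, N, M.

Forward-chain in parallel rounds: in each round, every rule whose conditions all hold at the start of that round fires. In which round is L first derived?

Round 1 fires r4, r5, r6, r7, giving P, F, A, B.
Round 2 fires r3, giving S.
Round 3 fires r2, giving Q.
Round 4 fires r1, giving T.
Round 5 fires r8, giving L.
L first appears in round 5.

5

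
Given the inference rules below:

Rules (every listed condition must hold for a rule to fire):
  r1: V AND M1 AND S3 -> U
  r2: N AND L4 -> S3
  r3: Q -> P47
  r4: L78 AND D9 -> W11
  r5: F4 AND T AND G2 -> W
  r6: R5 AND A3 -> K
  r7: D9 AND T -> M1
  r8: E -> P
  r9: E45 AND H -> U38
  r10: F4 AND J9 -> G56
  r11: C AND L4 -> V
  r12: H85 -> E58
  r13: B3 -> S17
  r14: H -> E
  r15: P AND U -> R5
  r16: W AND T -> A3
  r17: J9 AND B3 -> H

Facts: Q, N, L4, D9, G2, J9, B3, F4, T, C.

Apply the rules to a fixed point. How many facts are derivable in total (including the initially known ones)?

Round 1: r2 [N AND L4 -> S3]; r3 [Q -> P47]; r5 [F4 AND T AND G2 -> W]; r7 [D9 AND T -> M1]; r10 [F4 AND J9 -> G56]; r11 [C AND L4 -> V]; r13 [B3 -> S17]; r17 [J9 AND B3 -> H]. Adds S3, P47, W, M1, G56, V, S17, H.
Round 2: r1 [V AND M1 AND S3 -> U]; r14 [H -> E]; r16 [W AND T -> A3]. Adds U, E, A3.
Round 3: r8 [E -> P]. Adds P.
Round 4: r15 [P AND U -> R5]. Adds R5.
Round 5: r6 [R5 AND A3 -> K]. Adds K.
Closure: {A3, B3, C, D9, E, F4, G2, G56, H, J9, K, L4, M1, N, P, P47, Q, R5, S17, S3, T, U, V, W} — 24 facts.

24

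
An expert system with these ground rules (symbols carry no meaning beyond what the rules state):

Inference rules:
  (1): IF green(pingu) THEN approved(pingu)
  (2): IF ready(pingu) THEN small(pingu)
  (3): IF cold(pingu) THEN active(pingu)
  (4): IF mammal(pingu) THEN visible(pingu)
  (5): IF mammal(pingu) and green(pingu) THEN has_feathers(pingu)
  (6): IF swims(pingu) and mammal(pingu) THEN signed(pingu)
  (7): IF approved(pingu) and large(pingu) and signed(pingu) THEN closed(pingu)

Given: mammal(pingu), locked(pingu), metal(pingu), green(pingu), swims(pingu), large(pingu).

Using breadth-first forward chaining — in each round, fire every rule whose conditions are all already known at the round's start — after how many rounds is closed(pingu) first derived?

2

Round 1: (1) [IF green(pingu) THEN approved(pingu)]; (4) [IF mammal(pingu) THEN visible(pingu)]; (5) [IF mammal(pingu) and green(pingu) THEN has_feathers(pingu)]; (6) [IF swims(pingu) and mammal(pingu) THEN signed(pingu)]. New: approved(pingu), visible(pingu), has_feathers(pingu), signed(pingu).
Round 2: (7) [IF approved(pingu) and large(pingu) and signed(pingu) THEN closed(pingu)]. New: closed(pingu).
closed(pingu) first appears in round 2.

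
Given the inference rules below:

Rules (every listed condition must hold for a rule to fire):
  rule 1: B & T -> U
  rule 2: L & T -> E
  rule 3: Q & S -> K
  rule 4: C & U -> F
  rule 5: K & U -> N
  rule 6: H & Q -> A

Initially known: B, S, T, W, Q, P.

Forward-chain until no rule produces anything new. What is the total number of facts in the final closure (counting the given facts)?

Round 1 — rule 1, rule 3, derive U, K.
Round 2 — rule 5, derive N.
Closure: {B, K, N, P, Q, S, T, U, W} — 9 facts.

9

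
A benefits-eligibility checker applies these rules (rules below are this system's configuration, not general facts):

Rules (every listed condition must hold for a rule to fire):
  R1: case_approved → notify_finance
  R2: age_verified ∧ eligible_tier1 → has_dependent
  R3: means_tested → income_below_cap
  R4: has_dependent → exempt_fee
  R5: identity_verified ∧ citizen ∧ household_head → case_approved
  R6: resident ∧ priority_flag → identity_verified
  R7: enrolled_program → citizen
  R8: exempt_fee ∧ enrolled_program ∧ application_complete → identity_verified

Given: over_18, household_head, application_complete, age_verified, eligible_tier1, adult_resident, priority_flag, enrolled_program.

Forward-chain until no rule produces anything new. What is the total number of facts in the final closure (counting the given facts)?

14

Round 1: R2 [age_verified ∧ eligible_tier1 → has_dependent]; R7 [enrolled_program → citizen]. Adds has_dependent, citizen.
Round 2: R4 [has_dependent → exempt_fee]. Adds exempt_fee.
Round 3: R8 [exempt_fee ∧ enrolled_program ∧ application_complete → identity_verified]. Adds identity_verified.
Round 4: R5 [identity_verified ∧ citizen ∧ household_head → case_approved]. Adds case_approved.
Round 5: R1 [case_approved → notify_finance]. Adds notify_finance.
Closure: {adult_resident, age_verified, application_complete, case_approved, citizen, eligible_tier1, enrolled_program, exempt_fee, has_dependent, household_head, identity_verified, notify_finance, over_18, priority_flag} — 14 facts.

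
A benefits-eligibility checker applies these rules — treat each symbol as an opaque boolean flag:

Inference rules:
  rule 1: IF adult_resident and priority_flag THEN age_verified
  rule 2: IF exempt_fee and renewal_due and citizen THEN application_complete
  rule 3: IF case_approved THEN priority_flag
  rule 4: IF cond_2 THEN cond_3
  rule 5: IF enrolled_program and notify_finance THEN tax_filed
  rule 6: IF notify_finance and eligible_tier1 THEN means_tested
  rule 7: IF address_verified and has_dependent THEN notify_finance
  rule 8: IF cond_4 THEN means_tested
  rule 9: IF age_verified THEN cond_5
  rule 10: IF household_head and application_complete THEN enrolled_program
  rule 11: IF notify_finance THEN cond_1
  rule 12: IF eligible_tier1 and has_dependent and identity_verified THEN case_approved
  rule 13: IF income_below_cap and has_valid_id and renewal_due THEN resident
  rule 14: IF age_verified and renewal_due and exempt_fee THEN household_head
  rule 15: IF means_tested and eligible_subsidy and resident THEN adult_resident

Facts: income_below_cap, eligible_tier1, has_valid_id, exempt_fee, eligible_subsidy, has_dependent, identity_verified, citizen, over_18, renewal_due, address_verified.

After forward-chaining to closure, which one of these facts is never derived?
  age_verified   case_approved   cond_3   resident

Round 1 — rule 2, rule 7, rule 12, rule 13, derive application_complete, notify_finance, case_approved, resident.
Round 2 — rule 3, rule 6, rule 11, derive priority_flag, means_tested, cond_1.
Round 3 — rule 15, derive adult_resident.
Round 4 — rule 1, derive age_verified.
Round 5 — rule 9, rule 14, derive cond_5, household_head.
Round 6 — rule 10, derive enrolled_program.
Round 7 — rule 5, derive tax_filed.
Derived: case_approved (round 1), resident (round 1), age_verified (round 4). cond_3 never appears in any round.

cond_3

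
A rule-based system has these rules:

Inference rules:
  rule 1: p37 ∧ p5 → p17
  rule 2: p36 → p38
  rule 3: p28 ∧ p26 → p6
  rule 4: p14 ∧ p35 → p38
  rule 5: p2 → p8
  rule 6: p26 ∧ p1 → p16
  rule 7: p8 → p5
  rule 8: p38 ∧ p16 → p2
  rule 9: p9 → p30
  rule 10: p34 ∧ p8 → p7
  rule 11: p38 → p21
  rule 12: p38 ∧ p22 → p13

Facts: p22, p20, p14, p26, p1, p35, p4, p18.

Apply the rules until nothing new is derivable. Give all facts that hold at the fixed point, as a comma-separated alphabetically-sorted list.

[1] rule 4 [p14 ∧ p35 → p38]; rule 6 [p26 ∧ p1 → p16]. ⇒ new: p38, p16.
[2] rule 8 [p38 ∧ p16 → p2]; rule 11 [p38 → p21]; rule 12 [p38 ∧ p22 → p13]. ⇒ new: p2, p21, p13.
[3] rule 5 [p2 → p8]. ⇒ new: p8.
[4] rule 7 [p8 → p5]. ⇒ new: p5.

p1, p13, p14, p16, p18, p2, p20, p21, p22, p26, p35, p38, p4, p5, p8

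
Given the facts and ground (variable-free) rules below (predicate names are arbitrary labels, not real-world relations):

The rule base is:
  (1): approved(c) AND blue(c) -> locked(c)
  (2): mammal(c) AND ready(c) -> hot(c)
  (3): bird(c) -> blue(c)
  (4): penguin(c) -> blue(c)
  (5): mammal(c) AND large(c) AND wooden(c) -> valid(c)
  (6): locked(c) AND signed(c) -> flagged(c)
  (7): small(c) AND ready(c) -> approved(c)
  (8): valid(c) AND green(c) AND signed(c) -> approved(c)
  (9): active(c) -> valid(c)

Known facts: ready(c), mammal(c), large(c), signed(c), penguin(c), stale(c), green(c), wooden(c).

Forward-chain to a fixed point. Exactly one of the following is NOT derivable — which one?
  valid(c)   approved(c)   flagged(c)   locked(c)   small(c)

Round 1 — (2), (4), (5), derive hot(c), blue(c), valid(c).
Round 2 — (8), derive approved(c).
Round 3 — (1), derive locked(c).
Round 4 — (6), derive flagged(c).
Derived: locked(c) (round 3), valid(c) (round 1), flagged(c) (round 4), approved(c) (round 2). small(c) never appears in any round.

small(c)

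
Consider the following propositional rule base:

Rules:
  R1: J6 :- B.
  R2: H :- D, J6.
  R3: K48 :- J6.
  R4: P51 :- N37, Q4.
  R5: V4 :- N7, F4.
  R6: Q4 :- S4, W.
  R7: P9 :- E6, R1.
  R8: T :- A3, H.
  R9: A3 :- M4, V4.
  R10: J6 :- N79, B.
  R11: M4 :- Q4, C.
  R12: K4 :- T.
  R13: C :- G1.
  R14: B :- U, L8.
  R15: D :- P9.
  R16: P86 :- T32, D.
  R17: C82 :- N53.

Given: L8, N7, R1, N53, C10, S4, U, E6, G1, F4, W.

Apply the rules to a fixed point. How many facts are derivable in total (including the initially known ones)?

25

Round 1: R5 [V4 :- N7, F4.]; R6 [Q4 :- S4, W.]; R7 [P9 :- E6, R1.]; R13 [C :- G1.]; R14 [B :- U, L8.]; R17 [C82 :- N53.]. New: V4, Q4, P9, C, B, C82.
Round 2: R1 [J6 :- B.]; R11 [M4 :- Q4, C.]; R15 [D :- P9.]. New: J6, M4, D.
Round 3: R2 [H :- D, J6.]; R3 [K48 :- J6.]; R9 [A3 :- M4, V4.]. New: H, K48, A3.
Round 4: R8 [T :- A3, H.]. New: T.
Round 5: R12 [K4 :- T.]. New: K4.
Closure: {A3, B, C, C10, C82, D, E6, F4, G1, H, J6, K4, K48, L8, M4, N53, N7, P9, Q4, R1, S4, T, U, V4, W} — 25 facts.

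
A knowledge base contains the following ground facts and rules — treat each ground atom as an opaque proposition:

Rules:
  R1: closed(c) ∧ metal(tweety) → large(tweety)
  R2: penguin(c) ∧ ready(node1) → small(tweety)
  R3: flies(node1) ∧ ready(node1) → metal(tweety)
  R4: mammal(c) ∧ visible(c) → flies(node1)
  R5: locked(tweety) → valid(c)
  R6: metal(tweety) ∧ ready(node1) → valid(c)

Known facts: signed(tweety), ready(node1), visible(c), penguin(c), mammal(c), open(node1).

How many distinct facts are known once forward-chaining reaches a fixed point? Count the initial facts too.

Round 1 — R2, R4, derive small(tweety), flies(node1).
Round 2 — R3, derive metal(tweety).
Round 3 — R6, derive valid(c).
Closure: {flies(node1), mammal(c), metal(tweety), open(node1), penguin(c), ready(node1), signed(tweety), small(tweety), valid(c), visible(c)} — 10 facts.

10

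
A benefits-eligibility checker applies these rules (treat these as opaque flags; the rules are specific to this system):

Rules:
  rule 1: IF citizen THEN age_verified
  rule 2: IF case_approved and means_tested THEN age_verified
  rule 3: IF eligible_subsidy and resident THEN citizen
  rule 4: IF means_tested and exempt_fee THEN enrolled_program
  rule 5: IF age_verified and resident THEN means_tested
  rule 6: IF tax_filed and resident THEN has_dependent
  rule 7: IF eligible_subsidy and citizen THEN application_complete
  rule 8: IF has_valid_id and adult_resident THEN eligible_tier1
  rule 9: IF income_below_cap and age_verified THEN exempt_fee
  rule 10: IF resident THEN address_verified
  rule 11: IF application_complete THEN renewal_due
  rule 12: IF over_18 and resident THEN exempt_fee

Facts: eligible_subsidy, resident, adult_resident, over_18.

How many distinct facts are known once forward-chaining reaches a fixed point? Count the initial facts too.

Round 1 fires rule 3, rule 10, rule 12, giving citizen, address_verified, exempt_fee.
Round 2 fires rule 1, rule 7, giving age_verified, application_complete.
Round 3 fires rule 5, rule 11, giving means_tested, renewal_due.
Round 4 fires rule 4, giving enrolled_program.
Closure: {address_verified, adult_resident, age_verified, application_complete, citizen, eligible_subsidy, enrolled_program, exempt_fee, means_tested, over_18, renewal_due, resident} — 12 facts.

12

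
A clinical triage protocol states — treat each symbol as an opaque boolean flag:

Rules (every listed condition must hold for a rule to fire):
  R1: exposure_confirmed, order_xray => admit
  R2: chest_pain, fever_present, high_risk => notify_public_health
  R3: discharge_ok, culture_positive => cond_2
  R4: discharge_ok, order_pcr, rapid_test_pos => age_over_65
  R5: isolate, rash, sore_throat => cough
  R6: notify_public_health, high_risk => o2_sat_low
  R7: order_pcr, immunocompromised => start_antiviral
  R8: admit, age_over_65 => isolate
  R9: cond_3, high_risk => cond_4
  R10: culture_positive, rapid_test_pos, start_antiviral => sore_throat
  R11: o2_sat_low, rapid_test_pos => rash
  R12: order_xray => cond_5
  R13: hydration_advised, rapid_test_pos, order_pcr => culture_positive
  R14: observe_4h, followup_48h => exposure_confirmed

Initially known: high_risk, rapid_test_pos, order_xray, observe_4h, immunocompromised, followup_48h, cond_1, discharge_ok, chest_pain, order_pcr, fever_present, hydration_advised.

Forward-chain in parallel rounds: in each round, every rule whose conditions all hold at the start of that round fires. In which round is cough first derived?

Round 1 fires R2, R4, R7, R12, R13, R14, giving notify_public_health, age_over_65, start_antiviral, cond_5, culture_positive, exposure_confirmed.
Round 2 fires R1, R3, R6, R10, giving admit, cond_2, o2_sat_low, sore_throat.
Round 3 fires R8, R11, giving isolate, rash.
Round 4 fires R5, giving cough.
cough first appears in round 4.

4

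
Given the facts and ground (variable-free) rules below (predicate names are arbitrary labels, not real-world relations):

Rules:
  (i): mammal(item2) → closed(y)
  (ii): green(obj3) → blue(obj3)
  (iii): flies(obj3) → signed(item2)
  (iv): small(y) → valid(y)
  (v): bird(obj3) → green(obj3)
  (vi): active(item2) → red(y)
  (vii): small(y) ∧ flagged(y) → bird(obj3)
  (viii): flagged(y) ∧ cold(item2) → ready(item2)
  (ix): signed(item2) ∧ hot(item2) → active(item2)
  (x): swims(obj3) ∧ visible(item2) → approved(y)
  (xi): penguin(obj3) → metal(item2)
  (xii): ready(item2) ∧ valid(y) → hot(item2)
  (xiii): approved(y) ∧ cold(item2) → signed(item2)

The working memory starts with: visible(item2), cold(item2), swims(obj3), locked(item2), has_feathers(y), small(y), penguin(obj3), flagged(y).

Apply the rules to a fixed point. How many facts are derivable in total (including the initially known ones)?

[1] (iv) [small(y) → valid(y)]; (vii) [small(y) ∧ flagged(y) → bird(obj3)]; (viii) [flagged(y) ∧ cold(item2) → ready(item2)]; (x) [swims(obj3) ∧ visible(item2) → approved(y)]; (xi) [penguin(obj3) → metal(item2)]. ⇒ new: valid(y), bird(obj3), ready(item2), approved(y), metal(item2).
[2] (v) [bird(obj3) → green(obj3)]; (xii) [ready(item2) ∧ valid(y) → hot(item2)]; (xiii) [approved(y) ∧ cold(item2) → signed(item2)]. ⇒ new: green(obj3), hot(item2), signed(item2).
[3] (ii) [green(obj3) → blue(obj3)]; (ix) [signed(item2) ∧ hot(item2) → active(item2)]. ⇒ new: blue(obj3), active(item2).
[4] (vi) [active(item2) → red(y)]. ⇒ new: red(y).
Closure: {active(item2), approved(y), bird(obj3), blue(obj3), cold(item2), flagged(y), green(obj3), has_feathers(y), hot(item2), locked(item2), metal(item2), penguin(obj3), ready(item2), red(y), signed(item2), small(y), swims(obj3), valid(y), visible(item2)} — 19 facts.

19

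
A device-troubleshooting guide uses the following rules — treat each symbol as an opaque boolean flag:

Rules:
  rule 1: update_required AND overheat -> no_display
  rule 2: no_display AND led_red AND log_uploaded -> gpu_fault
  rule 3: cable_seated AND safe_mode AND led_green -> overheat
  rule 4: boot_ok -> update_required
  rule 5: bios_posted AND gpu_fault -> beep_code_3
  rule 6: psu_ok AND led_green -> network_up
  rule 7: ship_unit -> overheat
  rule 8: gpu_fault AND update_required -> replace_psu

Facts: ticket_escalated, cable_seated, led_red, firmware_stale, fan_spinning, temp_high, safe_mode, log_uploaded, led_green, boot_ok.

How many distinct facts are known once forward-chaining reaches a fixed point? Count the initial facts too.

[1] rule 3 [cable_seated AND safe_mode AND led_green -> overheat]; rule 4 [boot_ok -> update_required]. ⇒ new: overheat, update_required.
[2] rule 1 [update_required AND overheat -> no_display]. ⇒ new: no_display.
[3] rule 2 [no_display AND led_red AND log_uploaded -> gpu_fault]. ⇒ new: gpu_fault.
[4] rule 8 [gpu_fault AND update_required -> replace_psu]. ⇒ new: replace_psu.
Closure: {boot_ok, cable_seated, fan_spinning, firmware_stale, gpu_fault, led_green, led_red, log_uploaded, no_display, overheat, replace_psu, safe_mode, temp_high, ticket_escalated, update_required} — 15 facts.

15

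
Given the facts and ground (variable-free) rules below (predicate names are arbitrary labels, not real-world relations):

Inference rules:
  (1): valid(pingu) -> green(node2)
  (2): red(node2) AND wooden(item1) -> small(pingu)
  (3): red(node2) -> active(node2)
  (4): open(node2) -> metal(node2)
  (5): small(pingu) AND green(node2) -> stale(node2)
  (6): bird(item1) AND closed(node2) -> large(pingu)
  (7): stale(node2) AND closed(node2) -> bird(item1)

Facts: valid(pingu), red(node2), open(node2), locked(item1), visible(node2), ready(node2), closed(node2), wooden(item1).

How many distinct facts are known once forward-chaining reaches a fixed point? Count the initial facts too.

15

Round 1: (1) [valid(pingu) -> green(node2)]; (2) [red(node2) AND wooden(item1) -> small(pingu)]; (3) [red(node2) -> active(node2)]; (4) [open(node2) -> metal(node2)]. Adds green(node2), small(pingu), active(node2), metal(node2).
Round 2: (5) [small(pingu) AND green(node2) -> stale(node2)]. Adds stale(node2).
Round 3: (7) [stale(node2) AND closed(node2) -> bird(item1)]. Adds bird(item1).
Round 4: (6) [bird(item1) AND closed(node2) -> large(pingu)]. Adds large(pingu).
Closure: {active(node2), bird(item1), closed(node2), green(node2), large(pingu), locked(item1), metal(node2), open(node2), ready(node2), red(node2), small(pingu), stale(node2), valid(pingu), visible(node2), wooden(item1)} — 15 facts.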